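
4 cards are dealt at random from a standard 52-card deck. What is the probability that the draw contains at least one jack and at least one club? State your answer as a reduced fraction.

There are C(52,4) = 270725 possible draws.
By inclusion-exclusion on the complements, draws missing all jacks or all clubs: C(48,4) + C(39,4) − C(36,4) = 194580 + 82251 − 58905 = 217926.
So draws with at least one of each: 270725 − 217926 = 52799, probability 52799/270725.

52799/270725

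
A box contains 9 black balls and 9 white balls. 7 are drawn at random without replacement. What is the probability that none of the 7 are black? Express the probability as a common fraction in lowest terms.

There are C(18,7) = 31824 possible selections.
Selections with no black (all white): C(9,7) = 36.
Probability = 36/31824 = 1/884.

1/884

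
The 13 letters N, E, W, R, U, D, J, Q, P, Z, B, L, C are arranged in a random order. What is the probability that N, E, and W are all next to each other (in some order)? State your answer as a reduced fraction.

There are 13! = 6227020800 arrangements.
Treat the three as one block: 11! placements × 3! orders within the block = 39916800·6 = 239500800.
Probability = 239500800/6227020800 = 1/26.

1/26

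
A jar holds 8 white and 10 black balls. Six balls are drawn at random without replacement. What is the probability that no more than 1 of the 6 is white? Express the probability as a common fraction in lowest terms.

53/442

There are C(18,6) = 18564 ways to choose the 6.
Favorable selections (no more than 1 white): C(8,0)·C(10,6) + C(8,1)·C(10,5) = 210 + 2016 = 2226.
Probability = 2226/18564 = 53/442.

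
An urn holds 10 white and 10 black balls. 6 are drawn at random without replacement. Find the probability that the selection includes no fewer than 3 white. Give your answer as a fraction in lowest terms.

443/646

There are C(20,6) = 38760 ways to choose the 6.
Favorable selections (no fewer than 3 white): C(10,3)·C(10,3) + C(10,4)·C(10,2) + C(10,5)·C(10,1) + C(10,6)·C(10,0) = 14400 + 9450 + 2520 + 210 = 26580.
Probability = 26580/38760 = 443/646.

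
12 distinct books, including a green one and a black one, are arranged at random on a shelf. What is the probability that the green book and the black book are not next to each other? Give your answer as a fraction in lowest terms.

5/6

There are 12! = 479001600 arrangements.
Arrangements with the green book and the black book adjacent: 2·11! = 79833600.
So not adjacent: 479001600 − 79833600 = 399168000, probability 399168000/479001600 = 5/6.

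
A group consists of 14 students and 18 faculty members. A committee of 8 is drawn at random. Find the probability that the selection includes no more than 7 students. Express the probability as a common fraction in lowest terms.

There are C(32,8) = 10518300 ways to choose the 8.
The complement is exactly 8 students: C(14,8)·C(18,0) = 3003.
Probability = 1 − 3003/10518300 = 10515297/10518300 = 269623/269700.

269623/269700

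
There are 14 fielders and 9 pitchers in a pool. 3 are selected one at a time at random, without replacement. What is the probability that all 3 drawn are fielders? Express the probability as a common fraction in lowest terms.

Multiply the conditional probabilities at each draw: 14/23 · 13/22 · 12/21 = 2184/10626 = 52/253.

52/253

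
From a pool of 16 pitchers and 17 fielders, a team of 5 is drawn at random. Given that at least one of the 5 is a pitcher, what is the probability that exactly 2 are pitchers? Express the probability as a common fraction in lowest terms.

20400/57787

Work in counts. Selections with at least one pitcher: C(33,5) − C(17,5) = 237336 − 6188 = 231148.
Of those, selections where exactly 2 are pitchers: C(16,2)·C(17,3) = 120·680 = 81600.
Conditional probability = 81600/231148 = 20400/57787.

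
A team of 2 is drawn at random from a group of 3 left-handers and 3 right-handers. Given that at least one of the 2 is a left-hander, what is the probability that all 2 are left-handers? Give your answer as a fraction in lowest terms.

Work in counts. Selections with at least one left-hander: C(6,2) − C(3,2) = 15 − 3 = 12.
Of those, selections where all 2 are left-handers: C(3,2) = 3.
Conditional probability = 3/12 = 1/4.

1/4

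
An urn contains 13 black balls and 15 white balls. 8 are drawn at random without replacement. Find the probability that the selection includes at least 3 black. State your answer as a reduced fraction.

Total selections: C(28,8) = 3108105.
Count the complement (fewer than 3 black): C(13,0)·C(15,8) + C(13,1)·C(15,7) + C(13,2)·C(15,6) = 6435 + 83655 + 390390 = 480480.
Probability = 1 − 480480/3108105 = 2627625/3108105 = 175/207.

175/207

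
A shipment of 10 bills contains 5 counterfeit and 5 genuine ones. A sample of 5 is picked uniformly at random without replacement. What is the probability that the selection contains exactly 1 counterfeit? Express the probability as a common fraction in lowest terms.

25/252

Total number of selections: C(10,5) = 252.
Selections with exactly 1 counterfeit: choose 1 of the 5 counterfeit and 4 of the 5 genuine, C(5,1)·C(5,4) = 5·5 = 25.
Probability = 25/252.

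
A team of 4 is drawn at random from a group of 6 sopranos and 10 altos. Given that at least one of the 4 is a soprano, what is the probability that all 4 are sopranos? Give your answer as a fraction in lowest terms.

Work in counts. Selections with at least one soprano: C(16,4) − C(10,4) = 1820 − 210 = 1610.
Of those, selections where all 4 are sopranos: C(6,4) = 15.
Conditional probability = 15/1610 = 3/322.

3/322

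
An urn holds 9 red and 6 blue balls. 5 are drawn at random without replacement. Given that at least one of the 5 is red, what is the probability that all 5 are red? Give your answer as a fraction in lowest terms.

14/333

Work in counts. Selections with at least one red: C(15,5) − C(6,5) = 3003 − 6 = 2997.
Of those, selections where all 5 are red: C(9,5) = 126.
Conditional probability = 126/2997 = 14/333.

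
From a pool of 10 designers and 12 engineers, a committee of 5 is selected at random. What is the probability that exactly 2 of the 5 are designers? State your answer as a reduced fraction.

There are C(22,5) = 26334 ways to choose 5 from 22.
Selections with exactly 2 designers: choose 2 of the 10 designers and 3 of the 12 engineers, C(10,2)·C(12,3) = 45·220 = 9900.
Probability = 9900/26334 = 50/133.

50/133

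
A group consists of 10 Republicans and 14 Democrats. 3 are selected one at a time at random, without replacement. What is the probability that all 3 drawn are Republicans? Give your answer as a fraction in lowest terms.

Multiply the conditional probabilities at each draw: 10/24 · 9/23 · 8/22 = 720/12144 = 15/253.

15/253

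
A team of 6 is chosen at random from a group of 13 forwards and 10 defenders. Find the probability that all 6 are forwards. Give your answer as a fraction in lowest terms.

52/3059

There are C(23,6) = 100947 possible selections.
Selections with all forwards: C(13,6) = 1716.
Probability = 1716/100947 = 52/3059.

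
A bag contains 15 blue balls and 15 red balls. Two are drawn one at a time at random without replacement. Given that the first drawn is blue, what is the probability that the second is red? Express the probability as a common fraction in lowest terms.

15/29

After removing one blue, 29 remain: 14 blue and 15 red.
So the probability the next is red is 15/29.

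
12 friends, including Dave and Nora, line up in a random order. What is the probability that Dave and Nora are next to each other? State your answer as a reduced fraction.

There are 12! = 479001600 arrangements.
Treat Dave and Nora as a block: 11! arrangements of the blocks × 2 orders within the block = 2·39916800 = 79833600.
Probability = 79833600/479001600 = 1/6.

1/6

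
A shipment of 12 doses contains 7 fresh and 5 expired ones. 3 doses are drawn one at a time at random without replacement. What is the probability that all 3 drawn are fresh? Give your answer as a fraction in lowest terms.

7/44

Multiply the conditional probabilities at each draw: 7/12 · 6/11 · 5/10 = 210/1320 = 7/44.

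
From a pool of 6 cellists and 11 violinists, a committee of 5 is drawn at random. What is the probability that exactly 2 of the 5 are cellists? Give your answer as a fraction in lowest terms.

2475/6188

The sample space is all 5-subsets of the 17: C(17,5) = 6188.
Selections with exactly 2 cellists: choose 2 of the 6 cellists and 3 of the 11 violinists, C(6,2)·C(11,3) = 15·165 = 2475.
Probability = 2475/6188.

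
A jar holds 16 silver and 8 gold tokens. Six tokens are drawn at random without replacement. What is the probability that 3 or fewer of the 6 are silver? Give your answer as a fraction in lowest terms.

1453/4807

Total selections: C(24,6) = 134596.
Count the complement (more than 3 silver): C(16,4)·C(8,2) + C(16,5)·C(8,1) + C(16,6)·C(8,0) = 50960 + 34944 + 8008 = 93912.
Probability = 1 − 93912/134596 = 40684/134596 = 1453/4807.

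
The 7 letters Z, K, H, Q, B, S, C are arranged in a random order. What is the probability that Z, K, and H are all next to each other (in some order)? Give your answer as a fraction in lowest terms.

1/7

There are 7! = 5040 arrangements.
Treat the three as one block: 5! placements × 3! orders within the block = 120·6 = 720.
Probability = 720/5040 = 1/7.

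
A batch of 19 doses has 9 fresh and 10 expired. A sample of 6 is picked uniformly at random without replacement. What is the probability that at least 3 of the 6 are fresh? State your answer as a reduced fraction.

407/646

Total selections: C(19,6) = 27132.
Count the complement (fewer than 3 fresh): C(9,0)·C(10,6) + C(9,1)·C(10,5) + C(9,2)·C(10,4) = 210 + 2268 + 7560 = 10038.
Probability = 1 − 10038/27132 = 17094/27132 = 407/646.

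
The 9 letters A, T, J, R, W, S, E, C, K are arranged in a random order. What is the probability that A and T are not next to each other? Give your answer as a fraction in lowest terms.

7/9

There are 9! = 362880 arrangements.
Arrangements with A and T adjacent: 2·8! = 80640.
So not adjacent: 362880 − 80640 = 282240, probability 282240/362880 = 7/9.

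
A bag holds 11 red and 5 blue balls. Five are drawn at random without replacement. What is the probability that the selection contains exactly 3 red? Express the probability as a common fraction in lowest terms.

275/728

There are C(16,5) = 4368 ways to choose 5 from 16.
Selections with exactly 3 red: choose 3 of the 11 red and 2 of the 5 blue, C(11,3)·C(5,2) = 165·10 = 1650.
Probability = 1650/4368 = 275/728.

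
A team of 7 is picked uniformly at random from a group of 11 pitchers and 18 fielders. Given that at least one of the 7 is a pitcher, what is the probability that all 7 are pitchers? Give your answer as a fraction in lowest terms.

5/23166

Work in counts. Selections with at least one pitcher: C(29,7) − C(18,7) = 1560780 − 31824 = 1528956.
Of those, selections where all 7 are pitchers: C(11,7) = 330.
Conditional probability = 330/1528956 = 5/23166.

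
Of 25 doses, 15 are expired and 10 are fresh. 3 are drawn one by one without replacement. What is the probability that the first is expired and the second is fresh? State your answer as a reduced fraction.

1/4

Multiply the conditional probabilities at each draw: 15/25 · 10/24 = 150/600 = 1/4.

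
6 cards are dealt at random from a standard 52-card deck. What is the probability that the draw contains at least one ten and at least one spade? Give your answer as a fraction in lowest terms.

There are C(52,6) = 20358520 possible draws.
By inclusion-exclusion on the complements, draws missing all tens or all spades: C(48,6) + C(39,6) − C(36,6) = 12271512 + 3262623 − 1947792 = 13586343.
So draws with at least one of each: 20358520 − 13586343 = 6772177, probability 6772177/20358520.

6772177/20358520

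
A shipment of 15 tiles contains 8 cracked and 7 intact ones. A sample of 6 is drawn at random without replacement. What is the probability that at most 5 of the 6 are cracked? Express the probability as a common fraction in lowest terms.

There are C(15,6) = 5005 ways to choose the 6.
The complement is exactly 6 cracked: C(8,6)·C(7,0) = 28.
Probability = 1 − 28/5005 = 4977/5005 = 711/715.

711/715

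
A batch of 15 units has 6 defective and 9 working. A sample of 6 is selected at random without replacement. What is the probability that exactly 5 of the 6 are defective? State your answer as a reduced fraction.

There are C(15,6) = 5005 ways to choose 6 from 15.
Selections with exactly 5 defective: choose 5 of the 6 defective and 1 of the 9 working, C(6,5)·C(9,1) = 6·9 = 54.
Probability = 54/5005.

54/5005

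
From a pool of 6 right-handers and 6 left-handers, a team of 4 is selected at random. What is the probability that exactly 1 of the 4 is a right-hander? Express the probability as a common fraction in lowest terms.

There are C(12,4) = 495 ways to choose 4 from 12.
Selections with exactly 1 right-hander: choose 1 of the 6 right-handers and 3 of the 6 left-handers, C(6,1)·C(6,3) = 6·20 = 120.
Probability = 120/495 = 8/33.

8/33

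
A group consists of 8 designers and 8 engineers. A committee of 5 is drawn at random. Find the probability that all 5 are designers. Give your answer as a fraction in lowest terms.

1/78

There are C(16,5) = 4368 possible selections.
Selections with all designers: C(8,5) = 56.
Probability = 56/4368 = 1/78.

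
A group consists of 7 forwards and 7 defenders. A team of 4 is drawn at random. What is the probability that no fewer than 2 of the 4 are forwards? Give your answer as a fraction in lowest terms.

103/143

There are C(14,4) = 1001 ways to choose the 4.
Count the complement (fewer than 2 forwards): C(7,0)·C(7,4) + C(7,1)·C(7,3) = 35 + 245 = 280.
Probability = 1 − 280/1001 = 721/1001 = 103/143.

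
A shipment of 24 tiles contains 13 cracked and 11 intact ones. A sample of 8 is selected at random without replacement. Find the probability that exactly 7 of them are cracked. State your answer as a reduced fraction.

572/22287

The sample space is all 8-subsets of the 24: C(24,8) = 735471.
Selections with exactly 7 cracked: choose 7 of the 13 cracked and 1 of the 11 intact, C(13,7)·C(11,1) = 1716·11 = 18876.
Probability = 18876/735471 = 572/22287.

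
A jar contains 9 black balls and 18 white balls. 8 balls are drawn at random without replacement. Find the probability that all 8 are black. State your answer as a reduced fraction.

There are C(27,8) = 2220075 possible selections.
Selections with all black: C(9,8) = 9.
Probability = 9/2220075 = 1/246675.

1/246675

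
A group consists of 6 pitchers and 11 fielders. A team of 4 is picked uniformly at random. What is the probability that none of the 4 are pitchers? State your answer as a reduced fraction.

33/238

There are C(17,4) = 2380 possible selections.
Selections with no pitchers (all fielders): C(11,4) = 330.
Probability = 330/2380 = 33/238.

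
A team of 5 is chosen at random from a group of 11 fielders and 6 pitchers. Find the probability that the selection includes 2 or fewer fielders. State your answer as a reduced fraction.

Total selections: C(17,5) = 6188.
Favorable selections (2 or fewer fielders): C(11,0)·C(6,5) + C(11,1)·C(6,4) + C(11,2)·C(6,3) = 6 + 165 + 1100 = 1271.
Probability = 1271/6188.

1271/6188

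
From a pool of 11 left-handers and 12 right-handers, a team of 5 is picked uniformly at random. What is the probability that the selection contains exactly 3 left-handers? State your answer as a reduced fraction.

990/3059

There are C(23,5) = 33649 ways to choose 5 from 23.
Selections with exactly 3 left-handers: choose 3 of the 11 left-handers and 2 of the 12 right-handers, C(11,3)·C(12,2) = 165·66 = 10890.
Probability = 10890/33649 = 990/3059.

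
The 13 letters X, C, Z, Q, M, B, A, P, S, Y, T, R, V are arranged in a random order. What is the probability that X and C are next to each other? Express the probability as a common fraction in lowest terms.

There are 13! = 6227020800 arrangements.
Treat X and C as a block: 12! arrangements of the blocks × 2 orders within the block = 2·479001600 = 958003200.
Probability = 958003200/6227020800 = 2/13.

2/13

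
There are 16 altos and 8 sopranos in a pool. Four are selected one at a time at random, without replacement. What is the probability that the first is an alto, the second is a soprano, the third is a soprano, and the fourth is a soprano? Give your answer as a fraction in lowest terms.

Multiply the conditional probabilities at each draw: 16/24 · 8/23 · 7/22 · 6/21 = 5376/255024 = 16/759.

16/759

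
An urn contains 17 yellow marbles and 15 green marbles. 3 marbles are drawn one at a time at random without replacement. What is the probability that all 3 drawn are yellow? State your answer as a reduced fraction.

Multiply the conditional probabilities at each draw: 17/32 · 16/31 · 15/30 = 4080/29760 = 17/124.

17/124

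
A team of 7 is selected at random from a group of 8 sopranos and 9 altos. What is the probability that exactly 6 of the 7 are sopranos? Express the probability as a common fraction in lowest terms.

The sample space is all 7-subsets of the 17: C(17,7) = 19448.
Selections with exactly 6 sopranos: choose 6 of the 8 sopranos and 1 of the 9 altos, C(8,6)·C(9,1) = 28·9 = 252.
Probability = 252/19448 = 63/4862.

63/4862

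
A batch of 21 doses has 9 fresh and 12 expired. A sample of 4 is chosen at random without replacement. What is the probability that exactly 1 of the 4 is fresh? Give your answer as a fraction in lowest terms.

44/133

The sample space is all 4-subsets of the 21: C(21,4) = 5985.
Selections with exactly 1 fresh: choose 1 of the 9 fresh and 3 of the 12 expired, C(9,1)·C(12,3) = 9·220 = 1980.
Probability = 1980/5985 = 44/133.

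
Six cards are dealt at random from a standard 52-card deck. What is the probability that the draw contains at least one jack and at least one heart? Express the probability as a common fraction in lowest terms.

6772177/20358520

There are C(52,6) = 20358520 possible draws.
By inclusion-exclusion on the complements, draws missing all jacks or all hearts: C(48,6) + C(39,6) − C(36,6) = 12271512 + 3262623 − 1947792 = 13586343.
So draws with at least one of each: 20358520 − 13586343 = 6772177, probability 6772177/20358520.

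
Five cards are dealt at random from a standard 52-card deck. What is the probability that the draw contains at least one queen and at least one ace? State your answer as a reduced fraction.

6509/64974

There are C(52,5) = 2598960 possible draws.
By inclusion-exclusion on the complements, draws missing all queens or all aces: C(48,5) + C(48,5) − C(44,5) = 1712304 + 1712304 − 1086008 = 2338600.
So draws with at least one of each: 2598960 − 2338600 = 260360, probability 260360/2598960 = 6509/64974.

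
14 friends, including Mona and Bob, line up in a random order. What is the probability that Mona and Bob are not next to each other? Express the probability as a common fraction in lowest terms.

There are 14! = 87178291200 arrangements.
Arrangements with Mona and Bob adjacent: 2·13! = 12454041600.
So not adjacent: 87178291200 − 12454041600 = 74724249600, probability 74724249600/87178291200 = 6/7.

6/7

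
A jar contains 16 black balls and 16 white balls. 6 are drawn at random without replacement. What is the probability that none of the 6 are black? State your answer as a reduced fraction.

143/16182

There are C(32,6) = 906192 possible selections.
Selections with no black (all white): C(16,6) = 8008.
Probability = 8008/906192 = 143/16182.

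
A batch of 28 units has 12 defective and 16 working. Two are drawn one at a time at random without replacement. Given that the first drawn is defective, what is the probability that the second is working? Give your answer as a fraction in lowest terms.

16/27

After removing one defective, 27 remain: 11 defective and 16 working.
So the probability the next is working is 16/27.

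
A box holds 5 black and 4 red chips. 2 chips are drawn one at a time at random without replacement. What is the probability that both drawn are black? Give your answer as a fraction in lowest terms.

Multiply the conditional probabilities at each draw: 5/9 · 4/8 = 20/72 = 5/18.

5/18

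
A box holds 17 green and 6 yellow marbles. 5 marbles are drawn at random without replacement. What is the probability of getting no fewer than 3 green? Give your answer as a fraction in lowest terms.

2788/3059

Total selections: C(23,5) = 33649.
Favorable selections (no fewer than 3 green): C(17,3)·C(6,2) + C(17,4)·C(6,1) + C(17,5)·C(6,0) = 10200 + 14280 + 6188 = 30668.
Probability = 30668/33649 = 2788/3059.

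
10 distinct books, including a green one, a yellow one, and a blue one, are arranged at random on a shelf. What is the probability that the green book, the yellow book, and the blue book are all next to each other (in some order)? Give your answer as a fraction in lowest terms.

There are 10! = 3628800 arrangements.
Treat the three as one block: 8! placements × 3! orders within the block = 40320·6 = 241920.
Probability = 241920/3628800 = 1/15.

1/15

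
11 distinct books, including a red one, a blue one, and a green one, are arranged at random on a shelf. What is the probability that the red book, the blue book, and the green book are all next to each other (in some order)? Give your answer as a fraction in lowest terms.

3/55

There are 11! = 39916800 arrangements.
Treat the three as one block: 9! placements × 3! orders within the block = 362880·6 = 2177280.
Probability = 2177280/39916800 = 3/55.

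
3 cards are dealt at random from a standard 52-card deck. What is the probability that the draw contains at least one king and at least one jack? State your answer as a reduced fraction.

There are C(52,3) = 22100 possible draws.
By inclusion-exclusion on the complements, draws missing all kings or all jacks: C(48,3) + C(48,3) − C(44,3) = 17296 + 17296 − 13244 = 21348.
So draws with at least one of each: 22100 − 21348 = 752, probability 752/22100 = 188/5525.

188/5525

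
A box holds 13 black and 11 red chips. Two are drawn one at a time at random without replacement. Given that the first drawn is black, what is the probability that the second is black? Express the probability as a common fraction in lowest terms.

After removing one black, 23 remain: 12 black and 11 red.
So the probability the next is black is 12/23.

12/23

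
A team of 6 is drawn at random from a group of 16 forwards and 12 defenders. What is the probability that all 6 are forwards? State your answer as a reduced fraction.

There are C(28,6) = 376740 possible selections.
Selections with all forwards: C(16,6) = 8008.
Probability = 8008/376740 = 22/1035.

22/1035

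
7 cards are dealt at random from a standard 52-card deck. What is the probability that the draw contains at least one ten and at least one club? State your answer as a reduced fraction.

53122231/133784560

There are C(52,7) = 133784560 possible draws.
By inclusion-exclusion on the complements, draws missing all tens or all clubs: C(48,7) + C(39,7) − C(36,7) = 73629072 + 15380937 − 8347680 = 80662329.
So draws with at least one of each: 133784560 − 80662329 = 53122231, probability 53122231/133784560.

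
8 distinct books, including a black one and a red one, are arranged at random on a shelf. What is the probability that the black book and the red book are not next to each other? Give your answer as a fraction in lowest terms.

3/4

There are 8! = 40320 arrangements.
Arrangements with the black book and the red book adjacent: 2·7! = 10080.
So not adjacent: 40320 − 10080 = 30240, probability 30240/40320 = 3/4.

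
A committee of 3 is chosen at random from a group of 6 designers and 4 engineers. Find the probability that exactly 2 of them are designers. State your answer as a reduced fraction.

Total number of selections: C(10,3) = 120.
Selections with exactly 2 designers: choose 2 of the 6 designers and 1 of the 4 engineers, C(6,2)·C(4,1) = 15·4 = 60.
Probability = 60/120 = 1/2.

1/2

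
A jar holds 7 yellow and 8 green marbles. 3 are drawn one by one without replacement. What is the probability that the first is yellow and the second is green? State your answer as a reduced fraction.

Multiply the conditional probabilities at each draw: 7/15 · 8/14 = 56/210 = 4/15.

4/15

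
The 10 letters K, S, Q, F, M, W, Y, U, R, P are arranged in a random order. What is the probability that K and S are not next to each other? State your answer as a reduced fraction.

4/5

There are 10! = 3628800 arrangements.
Arrangements with K and S adjacent: 2·9! = 725760.
So not adjacent: 3628800 − 725760 = 2903040, probability 2903040/3628800 = 4/5.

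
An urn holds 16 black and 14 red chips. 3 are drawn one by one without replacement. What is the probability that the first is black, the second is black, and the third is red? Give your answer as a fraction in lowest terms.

Multiply the conditional probabilities at each draw: 16/30 · 15/29 · 14/28 = 3360/24360 = 4/29.

4/29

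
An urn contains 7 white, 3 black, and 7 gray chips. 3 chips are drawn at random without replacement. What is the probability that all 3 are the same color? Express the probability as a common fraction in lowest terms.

There are C(17,3) = 680 ways to draw 3 chips.
All same color: C(7,3) + C(3,3) + C(7,3) = 35 + 1 + 35 = 71.
Probability = 71/680.

71/680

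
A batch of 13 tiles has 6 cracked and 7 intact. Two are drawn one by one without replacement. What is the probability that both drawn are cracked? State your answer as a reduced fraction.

Multiply the conditional probabilities at each draw: 6/13 · 5/12 = 30/156 = 5/26.

5/26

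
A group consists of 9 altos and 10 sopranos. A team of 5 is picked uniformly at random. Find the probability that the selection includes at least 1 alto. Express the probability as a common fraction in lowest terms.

316/323

There are C(19,5) = 11628 ways to choose the 5.
The complement is all 5 are sopranos: C(10,5) = 252.
Probability = 1 − 252/11628 = 11376/11628 = 316/323.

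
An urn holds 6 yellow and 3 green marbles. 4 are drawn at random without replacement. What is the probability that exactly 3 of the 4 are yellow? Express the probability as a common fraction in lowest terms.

Total number of selections: C(9,4) = 126.
Selections with exactly 3 yellow: choose 3 of the 6 yellow and 1 of the 3 green, C(6,3)·C(3,1) = 20·3 = 60.
Probability = 60/126 = 10/21.

10/21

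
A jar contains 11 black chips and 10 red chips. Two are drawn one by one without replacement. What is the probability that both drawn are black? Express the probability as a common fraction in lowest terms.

Multiply the conditional probabilities at each draw: 11/21 · 10/20 = 110/420 = 11/42.

11/42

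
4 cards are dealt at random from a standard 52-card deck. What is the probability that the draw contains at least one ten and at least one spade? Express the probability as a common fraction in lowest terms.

52799/270725

There are C(52,4) = 270725 possible draws.
By inclusion-exclusion on the complements, draws missing all tens or all spades: C(48,4) + C(39,4) − C(36,4) = 194580 + 82251 − 58905 = 217926.
So draws with at least one of each: 270725 − 217926 = 52799, probability 52799/270725.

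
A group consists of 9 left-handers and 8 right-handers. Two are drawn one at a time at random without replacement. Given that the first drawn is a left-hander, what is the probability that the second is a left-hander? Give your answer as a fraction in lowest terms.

1/2

After removing one left-hander, 16 remain: 8 left-handers and 8 right-handers.
So the probability the next is a left-hander is 8/16 = 1/2.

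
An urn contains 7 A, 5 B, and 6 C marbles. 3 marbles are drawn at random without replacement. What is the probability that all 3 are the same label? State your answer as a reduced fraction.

There are C(18,3) = 816 ways to draw 3 marbles.
All same label: C(7,3) + C(5,3) + C(6,3) = 35 + 10 + 20 = 65.
Probability = 65/816.

65/816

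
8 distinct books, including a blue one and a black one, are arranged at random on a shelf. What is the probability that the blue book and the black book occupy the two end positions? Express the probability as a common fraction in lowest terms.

There are 8! = 40320 arrangements.
Place the blue book and the black book at the ends in 2 ways, arrange the remaining 6 in 6! = 720 ways: 2·720 = 1440.
Probability = 1440/40320 = 1/28.

1/28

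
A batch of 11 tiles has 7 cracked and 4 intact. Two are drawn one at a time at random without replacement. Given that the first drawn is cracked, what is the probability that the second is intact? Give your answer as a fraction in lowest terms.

After removing one cracked, 10 remain: 6 cracked and 4 intact.
So the probability the next is intact is 4/10 = 2/5.

2/5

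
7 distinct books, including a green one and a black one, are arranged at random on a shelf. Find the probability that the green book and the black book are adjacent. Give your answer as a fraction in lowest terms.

There are 7! = 5040 arrangements.
Treat the green book and the black book as a block: 6! arrangements of the blocks × 2 orders within the block = 2·720 = 1440.
Probability = 1440/5040 = 2/7.

2/7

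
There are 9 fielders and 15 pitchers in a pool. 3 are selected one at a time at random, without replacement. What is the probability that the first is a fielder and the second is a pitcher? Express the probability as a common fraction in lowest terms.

45/184

Multiply the conditional probabilities at each draw: 9/24 · 15/23 = 135/552 = 45/184.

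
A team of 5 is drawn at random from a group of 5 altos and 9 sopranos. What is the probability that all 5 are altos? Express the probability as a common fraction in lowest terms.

1/2002

There are C(14,5) = 2002 possible selections.
Selections with all altos: C(5,5) = 1.
Probability = 1/2002.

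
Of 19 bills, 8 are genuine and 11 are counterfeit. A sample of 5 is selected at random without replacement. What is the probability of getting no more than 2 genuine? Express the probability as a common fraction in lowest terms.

429/646

Total selections: C(19,5) = 11628.
Favorable selections (no more than 2 genuine): C(8,0)·C(11,5) + C(8,1)·C(11,4) + C(8,2)·C(11,3) = 462 + 2640 + 4620 = 7722.
Probability = 7722/11628 = 429/646.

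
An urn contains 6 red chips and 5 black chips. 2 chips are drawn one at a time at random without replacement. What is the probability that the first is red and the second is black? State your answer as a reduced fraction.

3/11

Multiply the conditional probabilities at each draw: 6/11 · 5/10 = 30/110 = 3/11.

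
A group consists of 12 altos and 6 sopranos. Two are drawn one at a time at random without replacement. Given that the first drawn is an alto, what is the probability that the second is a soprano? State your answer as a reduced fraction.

6/17

After removing one alto, 17 remain: 11 altos and 6 sopranos.
So the probability the next is a soprano is 6/17.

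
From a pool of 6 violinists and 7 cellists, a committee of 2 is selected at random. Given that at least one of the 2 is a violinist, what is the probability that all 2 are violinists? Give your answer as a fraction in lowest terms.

5/19

Work in counts. Selections with at least one violinist: C(13,2) − C(7,2) = 78 − 21 = 57.
Of those, selections where all 2 are violinists: C(6,2) = 15.
Conditional probability = 15/57 = 5/19.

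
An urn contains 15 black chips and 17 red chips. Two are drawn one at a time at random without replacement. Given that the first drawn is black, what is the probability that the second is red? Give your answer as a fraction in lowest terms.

After removing one black, 31 remain: 14 black and 17 red.
So the probability the next is red is 17/31.

17/31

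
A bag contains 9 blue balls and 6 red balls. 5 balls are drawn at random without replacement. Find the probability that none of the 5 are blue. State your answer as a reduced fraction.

There are C(15,5) = 3003 possible selections.
Selections with no blue (all red): C(6,5) = 6.
Probability = 6/3003 = 2/1001.

2/1001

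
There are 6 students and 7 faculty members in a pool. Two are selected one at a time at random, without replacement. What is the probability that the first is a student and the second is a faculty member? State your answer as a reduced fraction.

7/26

Multiply the conditional probabilities at each draw: 6/13 · 7/12 = 42/156 = 7/26.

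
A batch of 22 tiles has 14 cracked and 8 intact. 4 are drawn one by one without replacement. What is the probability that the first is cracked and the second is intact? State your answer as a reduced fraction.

Multiply the conditional probabilities at each draw: 14/22 · 8/21 = 112/462 = 8/33.

8/33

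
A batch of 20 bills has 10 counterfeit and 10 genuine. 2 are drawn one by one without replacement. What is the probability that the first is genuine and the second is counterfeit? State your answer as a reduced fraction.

5/19

Multiply the conditional probabilities at each draw: 10/20 · 10/19 = 100/380 = 5/19.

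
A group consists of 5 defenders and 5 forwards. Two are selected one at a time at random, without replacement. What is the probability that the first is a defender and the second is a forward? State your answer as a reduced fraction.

5/18

Multiply the conditional probabilities at each draw: 5/10 · 5/9 = 25/90 = 5/18.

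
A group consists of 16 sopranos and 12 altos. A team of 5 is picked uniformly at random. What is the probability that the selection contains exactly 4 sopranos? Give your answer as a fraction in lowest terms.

The sample space is all 5-subsets of the 28: C(28,5) = 98280.
Selections with exactly 4 sopranos: choose 4 of the 16 sopranos and 1 of the 12 altos, C(16,4)·C(12,1) = 1820·12 = 21840.
Probability = 21840/98280 = 2/9.

2/9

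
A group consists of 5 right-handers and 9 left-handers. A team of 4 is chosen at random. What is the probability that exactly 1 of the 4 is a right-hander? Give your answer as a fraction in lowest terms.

There are C(14,4) = 1001 ways to choose 4 from 14.
Selections with exactly 1 right-hander: choose 1 of the 5 right-handers and 3 of the 9 left-handers, C(5,1)·C(9,3) = 5·84 = 420.
Probability = 420/1001 = 60/143.

60/143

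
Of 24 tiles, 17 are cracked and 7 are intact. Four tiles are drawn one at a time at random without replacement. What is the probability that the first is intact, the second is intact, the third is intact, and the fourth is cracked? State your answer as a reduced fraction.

Multiply the conditional probabilities at each draw: 7/24 · 6/23 · 5/22 · 17/21 = 3570/255024 = 85/6072.

85/6072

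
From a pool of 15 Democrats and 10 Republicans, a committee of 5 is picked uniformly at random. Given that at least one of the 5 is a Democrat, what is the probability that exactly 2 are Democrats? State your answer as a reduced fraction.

Work in counts. Selections with at least one Democrat: C(25,5) − C(10,5) = 53130 − 252 = 52878.
Of those, selections where exactly 2 are Democrats: C(15,2)·C(10,3) = 105·120 = 12600.
Conditional probability = 12600/52878 = 300/1259.

300/1259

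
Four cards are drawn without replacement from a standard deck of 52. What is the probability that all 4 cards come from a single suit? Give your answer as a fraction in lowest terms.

44/4165

There are C(52,4) = 270725 possible 4-card hands.
Hands of one suit: 4 suits × C(13,4) = 4·715 = 2860.
Probability = 2860/270725 = 44/4165.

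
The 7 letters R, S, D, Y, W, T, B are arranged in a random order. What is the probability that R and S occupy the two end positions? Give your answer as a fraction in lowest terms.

1/21

There are 7! = 5040 arrangements.
Place R and S at the ends in 2 ways, arrange the remaining 5 in 5! = 120 ways: 2·120 = 240.
Probability = 240/5040 = 1/21.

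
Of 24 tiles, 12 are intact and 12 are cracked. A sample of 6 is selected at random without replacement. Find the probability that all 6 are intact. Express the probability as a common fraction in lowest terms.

3/437

There are C(24,6) = 134596 possible selections.
Selections with all intact: C(12,6) = 924.
Probability = 924/134596 = 3/437.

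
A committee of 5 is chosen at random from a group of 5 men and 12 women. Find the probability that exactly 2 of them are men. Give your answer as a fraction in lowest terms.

550/1547

Total number of selections: C(17,5) = 6188.
Selections with exactly 2 men: choose 2 of the 5 men and 3 of the 12 women, C(5,2)·C(12,3) = 10·220 = 2200.
Probability = 2200/6188 = 550/1547.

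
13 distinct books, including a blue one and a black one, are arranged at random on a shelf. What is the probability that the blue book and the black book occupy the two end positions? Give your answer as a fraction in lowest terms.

There are 13! = 6227020800 arrangements.
Place the blue book and the black book at the ends in 2 ways, arrange the remaining 11 in 11! = 39916800 ways: 2·39916800 = 79833600.
Probability = 79833600/6227020800 = 1/78.

1/78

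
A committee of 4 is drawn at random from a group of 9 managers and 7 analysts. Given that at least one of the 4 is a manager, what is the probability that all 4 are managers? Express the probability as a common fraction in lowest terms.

Work in counts. Selections with at least one manager: C(16,4) − C(7,4) = 1820 − 35 = 1785.
Of those, selections where all 4 are managers: C(9,4) = 126.
Conditional probability = 126/1785 = 6/85.

6/85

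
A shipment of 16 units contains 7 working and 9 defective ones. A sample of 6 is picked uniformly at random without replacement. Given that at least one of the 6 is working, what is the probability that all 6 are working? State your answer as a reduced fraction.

1/1132

Work in counts. Selections with at least one working: C(16,6) − C(9,6) = 8008 − 84 = 7924.
Of those, selections where all 6 are working: C(7,6) = 7.
Conditional probability = 7/7924 = 1/1132.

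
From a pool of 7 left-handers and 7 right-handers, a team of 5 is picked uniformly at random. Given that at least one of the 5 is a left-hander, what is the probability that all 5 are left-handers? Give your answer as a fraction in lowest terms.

3/283

Work in counts. Selections with at least one left-hander: C(14,5) − C(7,5) = 2002 − 21 = 1981.
Of those, selections where all 5 are left-handers: C(7,5) = 21.
Conditional probability = 21/1981 = 3/283.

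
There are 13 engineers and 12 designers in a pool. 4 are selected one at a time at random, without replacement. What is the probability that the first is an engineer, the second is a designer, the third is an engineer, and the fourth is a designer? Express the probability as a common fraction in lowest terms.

39/575

Multiply the conditional probabilities at each draw: 13/25 · 12/24 · 12/23 · 11/22 = 20592/303600 = 39/575.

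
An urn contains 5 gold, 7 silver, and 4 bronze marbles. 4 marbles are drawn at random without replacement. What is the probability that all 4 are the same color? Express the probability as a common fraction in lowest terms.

There are C(16,4) = 1820 ways to draw 4 marbles.
All same color: C(5,4) + C(7,4) + C(4,4) = 5 + 35 + 1 = 41.
Probability = 41/1820.

41/1820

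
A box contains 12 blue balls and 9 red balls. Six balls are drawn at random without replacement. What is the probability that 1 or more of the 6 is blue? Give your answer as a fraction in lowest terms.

645/646

Total selections: C(21,6) = 54264.
The complement is all 6 are red: C(9,6) = 84.
Probability = 1 − 84/54264 = 54180/54264 = 645/646.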